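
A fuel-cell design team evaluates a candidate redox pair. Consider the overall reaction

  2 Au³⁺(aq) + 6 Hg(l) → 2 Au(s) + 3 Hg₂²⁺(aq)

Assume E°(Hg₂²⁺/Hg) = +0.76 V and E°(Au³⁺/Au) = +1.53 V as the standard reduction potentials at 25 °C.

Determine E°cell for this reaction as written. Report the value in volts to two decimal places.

+0.77 V

The Au³⁺/Au couple has the higher reduction potential, so it is the cathode; Hg₂²⁺/Hg is oxidised at the anode.
E°cell = E°(cathode) − E°(anode) = (+1.53) − (+0.76) = +0.77 V.
Since E°cell > 0, the reaction is spontaneous under standard conditions.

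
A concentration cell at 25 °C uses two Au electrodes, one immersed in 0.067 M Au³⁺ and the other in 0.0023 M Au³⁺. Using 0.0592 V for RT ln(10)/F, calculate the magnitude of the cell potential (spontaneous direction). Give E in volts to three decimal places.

+0.029 V

For a concentration cell E°cell = 0. The 0.067 M side is the cathode (reduction is favoured where [Au³⁺] is higher).
With n = 3, E = −(0.0592/3) log([Au³⁺]ₐₙ/[Au³⁺]꜀ₐₜ) = −(0.0592/3) log(0.0023/0.067) = −(0.0592/3)(-1.464) = +0.029 V.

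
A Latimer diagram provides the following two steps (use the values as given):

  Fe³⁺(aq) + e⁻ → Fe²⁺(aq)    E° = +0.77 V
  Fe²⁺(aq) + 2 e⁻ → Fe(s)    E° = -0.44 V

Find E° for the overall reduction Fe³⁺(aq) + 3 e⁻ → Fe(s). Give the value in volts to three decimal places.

-0.037 V

Adding the free-energy changes (−nFE°) of the two steps gives −n₃FE°₃ = −n₁FE°₁ − n₂FE°₂.
E°₃ = (1×+0.77 + 2×-0.44) / 3 = (-0.110) / 3 = -0.037 V.
E° values themselves are not directly additive — weighting by electron count is essential.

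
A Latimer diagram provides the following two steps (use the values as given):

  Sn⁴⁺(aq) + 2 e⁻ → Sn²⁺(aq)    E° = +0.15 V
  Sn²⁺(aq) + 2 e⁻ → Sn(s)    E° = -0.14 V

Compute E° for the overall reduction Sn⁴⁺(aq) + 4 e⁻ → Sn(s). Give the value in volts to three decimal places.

+0.005 V

Since ΔG° = −nFE° is additive over sequential reductions, n₃E°₃ = n₁E°₁ + n₂E°₂.
E°₃ = (2×+0.15 + 2×-0.14) / 4 = (+0.020) / 4 = +0.005 V.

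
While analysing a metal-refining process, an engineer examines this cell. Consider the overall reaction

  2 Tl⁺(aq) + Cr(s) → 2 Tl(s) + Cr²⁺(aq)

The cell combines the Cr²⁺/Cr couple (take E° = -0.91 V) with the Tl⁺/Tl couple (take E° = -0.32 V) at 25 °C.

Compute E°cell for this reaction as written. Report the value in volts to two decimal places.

+0.59 V

The Tl⁺/Tl couple has the higher reduction potential, so it is the cathode; Cr²⁺/Cr is oxidised at the anode.
E°cell = E°(cathode) − E°(anode) = (-0.32) − (-0.91) = +0.59 V.
Since E°cell > 0, the reaction is spontaneous under standard conditions.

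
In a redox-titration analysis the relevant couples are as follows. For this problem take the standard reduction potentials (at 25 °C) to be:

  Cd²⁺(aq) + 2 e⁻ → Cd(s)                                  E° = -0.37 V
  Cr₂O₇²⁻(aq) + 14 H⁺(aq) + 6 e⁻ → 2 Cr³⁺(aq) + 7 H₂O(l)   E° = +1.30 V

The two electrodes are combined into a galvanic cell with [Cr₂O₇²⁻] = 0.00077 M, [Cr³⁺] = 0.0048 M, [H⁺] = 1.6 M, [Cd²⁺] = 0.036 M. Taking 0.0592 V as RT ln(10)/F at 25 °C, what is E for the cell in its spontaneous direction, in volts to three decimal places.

Cr₂O₇²⁻/Cr³⁺ is the cathode (higher E°), Cd²⁺/Cd the anode: E°cell = +1.30 − (-0.37) = +1.67 V, n = 6.
Overall: Cr₂O₇²⁻(aq) + 14 H⁺(aq) + 3 Cd(s) → 2 Cr³⁺(aq) + 7 H₂O(l) + 3 Cd²⁺(aq)
Q = [Cr³⁺]^2·[Cd²⁺]^3 / ([Cr₂O₇²⁻]·[H⁺]^14); log Q = -8.713.
E = E° − (0.0592/n) log Q = +1.67 − (0.0592/6)(-8.713) = +1.756 V.

+1.756 V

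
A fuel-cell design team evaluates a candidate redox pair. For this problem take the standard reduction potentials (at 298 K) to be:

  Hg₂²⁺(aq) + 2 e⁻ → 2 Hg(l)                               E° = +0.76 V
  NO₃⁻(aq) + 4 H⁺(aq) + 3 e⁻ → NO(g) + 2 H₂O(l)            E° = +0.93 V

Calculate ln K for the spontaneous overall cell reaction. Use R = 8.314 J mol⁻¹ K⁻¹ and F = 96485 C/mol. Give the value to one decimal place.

Cathode: NO₃⁻/NO; anode: Hg₂²⁺/Hg. E°cell = (+0.93) − (+0.76) = +0.17 V, with n = 6.
ΔG° = −nFE° = −RT ln K, so ln K = nFE°/(RT) = (6)(96485)(+0.17) / ((8.314)(298)) = 39.722.

39.7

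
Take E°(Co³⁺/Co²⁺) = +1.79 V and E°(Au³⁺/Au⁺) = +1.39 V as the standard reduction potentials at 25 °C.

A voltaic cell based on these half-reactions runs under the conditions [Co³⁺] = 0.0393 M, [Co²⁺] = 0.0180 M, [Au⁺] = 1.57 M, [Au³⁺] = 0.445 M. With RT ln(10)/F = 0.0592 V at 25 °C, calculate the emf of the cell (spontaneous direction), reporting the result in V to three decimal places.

+0.436 V

Co³⁺/Co²⁺ is the cathode (higher E°), Au³⁺/Au⁺ the anode: E°cell = +1.79 − (+1.39) = +0.40 V, n = 2.
Overall: 2 Co³⁺(aq) + Au⁺(aq) → 2 Co²⁺(aq) + Au³⁺(aq)
Q = [Co²⁺]^2·[Au³⁺] / ([Co³⁺]^2·[Au⁺]); log Q = -1.226.
E = E° − (0.0592/n) log Q = +0.40 − (0.0592/2)(-1.226) = +0.436 V.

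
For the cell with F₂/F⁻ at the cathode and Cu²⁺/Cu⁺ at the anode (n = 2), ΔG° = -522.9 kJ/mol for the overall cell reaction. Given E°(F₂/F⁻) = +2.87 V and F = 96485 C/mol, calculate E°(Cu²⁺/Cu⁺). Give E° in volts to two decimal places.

+0.16 V

E°cell = −ΔG°/(nF) = −(-522.9×10³)/((2)(96485)) = +2.710 V.
Since F₂/F⁻ is the cathode and Cu²⁺/Cu⁺ the anode, E°cell = E°(F₂/F⁻) − E°(Cu²⁺/Cu⁺).
So E°(Cu²⁺/Cu⁺) = E°(F₂/F⁻) − E°cell = (+2.87) − (+2.710) = +0.16 V.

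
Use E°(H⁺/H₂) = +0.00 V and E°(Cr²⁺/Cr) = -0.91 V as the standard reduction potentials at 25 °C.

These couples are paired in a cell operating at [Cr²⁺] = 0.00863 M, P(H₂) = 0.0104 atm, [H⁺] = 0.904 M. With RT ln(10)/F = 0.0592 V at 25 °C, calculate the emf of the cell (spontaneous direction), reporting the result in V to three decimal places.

H⁺/H₂ is the cathode (higher E°), Cr²⁺/Cr the anode: E°cell = +0.00 − (-0.91) = +0.91 V, n = 2.
Overall: 2 H⁺(aq) + Cr(s) → H₂(g) + Cr²⁺(aq)
Q = P(H₂)·[Cr²⁺] / ([H⁺]^2); log Q = -3.959.
E = E° − (0.0592/n) log Q = +0.91 − (0.0592/2)(-3.959) = +1.027 V.

+1.027 V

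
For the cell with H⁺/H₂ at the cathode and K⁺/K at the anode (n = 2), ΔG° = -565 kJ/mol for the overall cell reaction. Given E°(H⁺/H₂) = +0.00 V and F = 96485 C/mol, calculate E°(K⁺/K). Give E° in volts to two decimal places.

-2.93 V

E°cell = −ΔG°/(nF) = −(-565×10³)/((2)(96485)) = +2.928 V.
Since H⁺/H₂ is the cathode and K⁺/K the anode, E°cell = E°(H⁺/H₂) − E°(K⁺/K).
So E°(K⁺/K) = E°(H⁺/H₂) − E°cell = (+0.00) − (+2.928) = -2.93 V.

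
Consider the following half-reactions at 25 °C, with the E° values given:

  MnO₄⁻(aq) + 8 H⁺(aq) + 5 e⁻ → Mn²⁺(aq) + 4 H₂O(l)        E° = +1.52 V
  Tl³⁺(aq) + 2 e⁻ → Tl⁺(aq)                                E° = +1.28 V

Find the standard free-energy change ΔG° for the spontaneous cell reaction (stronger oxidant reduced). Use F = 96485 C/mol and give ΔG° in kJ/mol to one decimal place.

MnO₄⁻/Mn²⁺ (E° = +1.52 V) is the cathode; Tl³⁺/Tl⁺ (E° = +1.28 V) is the anode, so E°cell = +0.24 V.
Balancing electrons gives n = 10 (lcm of 5 and 2).
ΔG° = −nFE° = −(10)(96485)(+0.24) = -231,564 J = -231.6 kJ/mol.

-231.6 kJ/mol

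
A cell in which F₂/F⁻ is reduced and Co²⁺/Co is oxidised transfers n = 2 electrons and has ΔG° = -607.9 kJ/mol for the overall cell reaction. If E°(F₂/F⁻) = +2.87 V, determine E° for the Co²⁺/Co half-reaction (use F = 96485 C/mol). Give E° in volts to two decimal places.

E°cell = −ΔG°/(nF) = −(-607.9×10³)/((2)(96485)) = +3.150 V.
Since F₂/F⁻ is the cathode and Co²⁺/Co the anode, E°cell = E°(F₂/F⁻) − E°(Co²⁺/Co).
So E°(Co²⁺/Co) = E°(F₂/F⁻) − E°cell = (+2.87) − (+3.150) = -0.28 V.

-0.28 V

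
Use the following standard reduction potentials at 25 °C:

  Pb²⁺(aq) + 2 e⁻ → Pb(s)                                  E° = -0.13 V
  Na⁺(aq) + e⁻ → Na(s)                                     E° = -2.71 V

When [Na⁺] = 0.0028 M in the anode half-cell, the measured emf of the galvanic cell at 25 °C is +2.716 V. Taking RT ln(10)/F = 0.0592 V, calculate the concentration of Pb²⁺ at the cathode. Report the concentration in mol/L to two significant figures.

0.31 M

Pb²⁺/Pb is the cathode, Na⁺/Na the anode: E°cell = +2.58 V, n = 2.
Overall reaction: Pb²⁺(aq) + 2 Na(s) → Pb(s) + 2 Na⁺(aq); Q = [Na⁺]^2/[Pb²⁺]^1.
From E = E° − (0.0592/n) log Q: log Q = (E° − E)·n/0.0592 = (+2.58 − (+2.716))·2/0.0592 = -4.5946.
So 1·log[Pb²⁺] = 2·log(0.0028) − log Q = -5.1057 − (-4.5946) = -0.5111; [Pb²⁺] = 10^(-0.5111) ≈ 0.31 M.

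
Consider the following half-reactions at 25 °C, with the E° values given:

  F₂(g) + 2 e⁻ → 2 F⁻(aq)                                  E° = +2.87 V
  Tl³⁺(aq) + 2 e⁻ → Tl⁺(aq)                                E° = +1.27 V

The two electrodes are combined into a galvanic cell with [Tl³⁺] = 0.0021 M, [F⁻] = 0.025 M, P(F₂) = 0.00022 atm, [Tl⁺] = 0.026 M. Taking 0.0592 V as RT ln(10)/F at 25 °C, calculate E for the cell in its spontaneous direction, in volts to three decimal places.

F₂/F⁻ is the cathode (higher E°), Tl³⁺/Tl⁺ the anode: E°cell = +2.87 − (+1.27) = +1.60 V, n = 2.
Overall: F₂(g) + Tl⁺(aq) → 2 F⁻(aq) + Tl³⁺(aq)
Q = [F⁻]^2·[Tl³⁺] / (P(F₂)·[Tl⁺]); log Q = -0.639.
E = E° − (0.0592/n) log Q = +1.60 − (0.0592/2)(-0.639) = +1.619 V.

+1.619 V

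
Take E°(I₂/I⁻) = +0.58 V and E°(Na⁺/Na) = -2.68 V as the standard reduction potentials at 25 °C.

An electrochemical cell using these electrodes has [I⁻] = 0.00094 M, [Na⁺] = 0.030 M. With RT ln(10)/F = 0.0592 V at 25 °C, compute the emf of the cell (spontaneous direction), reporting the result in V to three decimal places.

I₂/I⁻ is the cathode (higher E°), Na⁺/Na the anode: E°cell = +0.58 − (-2.68) = +3.26 V, n = 2.
Overall: I₂(s) + 2 Na(s) → 2 I⁻(aq) + 2 Na⁺(aq)
Q = [I⁻]^2·[Na⁺]^2; log Q = -9.100.
E = E° − (0.0592/n) log Q = +3.26 − (0.0592/2)(-9.100) = +3.529 V.

+3.529 V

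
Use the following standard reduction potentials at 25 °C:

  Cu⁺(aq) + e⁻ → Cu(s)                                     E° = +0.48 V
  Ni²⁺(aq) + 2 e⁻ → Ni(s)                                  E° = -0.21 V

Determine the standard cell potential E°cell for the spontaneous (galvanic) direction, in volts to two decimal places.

+0.69 V

The Cu⁺/Cu couple has the higher reduction potential, so it is the cathode; Ni²⁺/Ni is oxidised at the anode.
E°cell = E°(cathode) − E°(anode) = (+0.48) − (-0.21) = +0.69 V.
Since E°cell > 0, the reaction is spontaneous under standard conditions.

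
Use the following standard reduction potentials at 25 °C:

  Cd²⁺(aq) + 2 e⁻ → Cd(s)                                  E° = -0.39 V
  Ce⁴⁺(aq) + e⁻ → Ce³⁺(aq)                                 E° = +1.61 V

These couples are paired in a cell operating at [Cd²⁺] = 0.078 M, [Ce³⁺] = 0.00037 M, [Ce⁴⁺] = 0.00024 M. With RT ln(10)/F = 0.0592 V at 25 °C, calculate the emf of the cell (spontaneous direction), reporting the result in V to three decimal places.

Ce⁴⁺/Ce³⁺ is the cathode (higher E°), Cd²⁺/Cd the anode: E°cell = +1.61 − (-0.39) = +2.00 V, n = 2.
Overall: 2 Ce⁴⁺(aq) + Cd(s) → 2 Ce³⁺(aq) + Cd²⁺(aq)
Q = [Ce³⁺]^2·[Cd²⁺] / ([Ce⁴⁺]^2); log Q = -0.732.
E = E° − (0.0592/n) log Q = +2.00 − (0.0592/2)(-0.732) = +2.022 V.

+2.022 V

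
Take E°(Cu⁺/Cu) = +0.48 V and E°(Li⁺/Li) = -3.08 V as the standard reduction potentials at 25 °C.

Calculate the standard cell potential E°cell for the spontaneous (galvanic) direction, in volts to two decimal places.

+3.56 V

The Cu⁺/Cu couple has the higher reduction potential, so it is the cathode; Li⁺/Li is oxidised at the anode.
E°cell = E°(cathode) − E°(anode) = (+0.48) − (-3.08) = +3.56 V.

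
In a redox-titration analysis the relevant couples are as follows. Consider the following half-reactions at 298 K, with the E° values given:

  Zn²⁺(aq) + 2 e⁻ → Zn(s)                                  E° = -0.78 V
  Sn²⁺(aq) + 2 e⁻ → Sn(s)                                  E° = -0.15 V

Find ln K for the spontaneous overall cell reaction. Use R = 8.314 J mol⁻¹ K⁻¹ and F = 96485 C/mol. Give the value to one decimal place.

49.1

Cathode: Sn²⁺/Sn; anode: Zn²⁺/Zn. E°cell = (-0.15) − (-0.78) = +0.63 V, with n = 2.
ΔG° = −nFE° = −RT ln K, so ln K = nFE°/(RT) = (2)(96485)(+0.63) / ((8.314)(298)) = 49.069.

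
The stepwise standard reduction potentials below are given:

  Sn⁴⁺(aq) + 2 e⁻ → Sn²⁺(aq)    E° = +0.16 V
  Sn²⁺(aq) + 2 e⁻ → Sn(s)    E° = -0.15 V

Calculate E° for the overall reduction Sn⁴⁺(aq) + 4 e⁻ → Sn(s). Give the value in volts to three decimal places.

+0.005 V

Adding the free-energy changes (−nFE°) of the two steps gives −n₃FE°₃ = −n₁FE°₁ − n₂FE°₂.
E°₃ = (2×+0.16 + 2×-0.15) / 4 = (+0.020) / 4 = +0.005 V.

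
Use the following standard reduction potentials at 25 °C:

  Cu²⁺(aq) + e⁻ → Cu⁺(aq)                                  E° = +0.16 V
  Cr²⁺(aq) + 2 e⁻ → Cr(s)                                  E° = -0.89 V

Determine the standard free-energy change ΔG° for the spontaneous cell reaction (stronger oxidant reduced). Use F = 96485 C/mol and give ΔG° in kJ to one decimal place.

Cu²⁺/Cu⁺ (E° = +0.16 V) is the cathode; Cr²⁺/Cr (E° = -0.89 V) is the anode, so E°cell = +1.05 V.
Balancing electrons gives n = 2 (lcm of 1 and 2).
ΔG° = −nFE° = −(2)(96485)(+1.05) = -202,618 J = -202.6 kJ.

-202.6 kJ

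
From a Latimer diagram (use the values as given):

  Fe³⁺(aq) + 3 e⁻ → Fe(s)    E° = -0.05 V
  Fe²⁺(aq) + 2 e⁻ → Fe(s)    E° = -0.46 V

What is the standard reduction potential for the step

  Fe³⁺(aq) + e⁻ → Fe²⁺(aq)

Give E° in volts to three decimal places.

+0.770 V

Sequential free energies add, so n₃E°₃ = n₁E°₁ + n₂E°₂.
With n₃ = 3, and the known step contributing 2×(-0.46) V, the unknown satisfies 1·E° = 3×(-0.05) − 2×(-0.46) = +0.770.
E° = +0.770 / 1 = +0.770 V.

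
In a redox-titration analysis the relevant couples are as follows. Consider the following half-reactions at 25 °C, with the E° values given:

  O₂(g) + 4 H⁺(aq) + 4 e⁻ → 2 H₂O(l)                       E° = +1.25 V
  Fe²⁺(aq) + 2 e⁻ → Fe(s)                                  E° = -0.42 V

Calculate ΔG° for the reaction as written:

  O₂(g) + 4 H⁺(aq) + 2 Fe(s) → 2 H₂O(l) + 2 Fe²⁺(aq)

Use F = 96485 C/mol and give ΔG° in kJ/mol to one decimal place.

-644.5 kJ/mol

As written, O₂/H₂O is reduced (cathode) and Fe²⁺/Fe is oxidised (anode), so E°cell = (+1.25) − (-0.42) = +1.67 V.
Balancing electrons gives n = 4.
ΔG° = −nFE° = −(4)(96485)(+1.67) = -644,520 J = -644.5 kJ/mol.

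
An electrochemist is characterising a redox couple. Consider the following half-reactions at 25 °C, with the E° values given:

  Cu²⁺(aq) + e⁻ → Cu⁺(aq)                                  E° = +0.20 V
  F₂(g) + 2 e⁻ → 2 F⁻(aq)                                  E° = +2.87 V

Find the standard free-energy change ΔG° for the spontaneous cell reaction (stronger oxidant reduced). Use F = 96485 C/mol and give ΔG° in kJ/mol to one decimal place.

F₂/F⁻ (E° = +2.87 V) is the cathode; Cu²⁺/Cu⁺ (E° = +0.20 V) is the anode, so E°cell = +2.67 V.
Balancing electrons gives n = 2 (lcm of 2 and 1).
ΔG° = −nFE° = −(2)(96485)(+2.67) = -515,230 J = -515.2 kJ/mol.

-515.2 kJ/mol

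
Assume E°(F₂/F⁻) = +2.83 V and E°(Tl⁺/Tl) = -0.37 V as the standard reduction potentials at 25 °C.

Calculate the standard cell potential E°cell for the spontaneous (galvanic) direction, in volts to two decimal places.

+3.20 V

The F₂/F⁻ couple has the higher reduction potential, so it is the cathode; Tl⁺/Tl is oxidised at the anode.
E°cell = E°(cathode) − E°(anode) = (+2.83) − (-0.37) = +3.20 V.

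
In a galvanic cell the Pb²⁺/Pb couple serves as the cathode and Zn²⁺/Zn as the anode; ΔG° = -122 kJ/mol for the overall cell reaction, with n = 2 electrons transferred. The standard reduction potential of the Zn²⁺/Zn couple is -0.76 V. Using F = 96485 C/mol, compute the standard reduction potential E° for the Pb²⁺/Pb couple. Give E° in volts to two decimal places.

E°cell = −ΔG°/(nF) = −(-122×10³)/((2)(96485)) = +0.632 V.
Since Pb²⁺/Pb is the cathode and Zn²⁺/Zn the anode, E°cell = E°(Pb²⁺/Pb) − E°(Zn²⁺/Zn).
So E°(Pb²⁺/Pb) = E°cell + E°(Zn²⁺/Zn) = +0.632 + (-0.76) = -0.13 V.

-0.13 V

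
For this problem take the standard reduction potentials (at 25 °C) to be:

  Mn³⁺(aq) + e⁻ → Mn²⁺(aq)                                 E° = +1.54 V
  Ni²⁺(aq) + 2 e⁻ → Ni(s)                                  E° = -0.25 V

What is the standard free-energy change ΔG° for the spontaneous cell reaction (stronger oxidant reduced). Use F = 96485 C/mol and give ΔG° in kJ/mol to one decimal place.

-345.4 kJ/mol

Mn³⁺/Mn²⁺ (E° = +1.54 V) is the cathode; Ni²⁺/Ni (E° = -0.25 V) is the anode, so E°cell = +1.79 V.
Balancing electrons gives n = 2 (lcm of 1 and 2).
ΔG° = −nFE° = −(2)(96485)(+1.79) = -345,416 J = -345.4 kJ/mol.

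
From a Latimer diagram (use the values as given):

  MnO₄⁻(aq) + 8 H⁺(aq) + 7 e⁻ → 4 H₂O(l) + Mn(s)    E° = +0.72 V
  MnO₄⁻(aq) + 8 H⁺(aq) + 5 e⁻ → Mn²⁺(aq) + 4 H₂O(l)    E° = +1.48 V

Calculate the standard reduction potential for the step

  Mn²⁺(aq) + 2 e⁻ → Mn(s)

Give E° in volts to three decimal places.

Sequential free energies add, so n₃E°₃ = n₁E°₁ + n₂E°₂.
With n₃ = 7, and the known step contributing 5×(+1.48) V, the unknown satisfies 2·E° = 7×(+0.72) − 5×(+1.48) = -2.360.
E° = -2.360 / 2 = -1.180 V.

-1.180 V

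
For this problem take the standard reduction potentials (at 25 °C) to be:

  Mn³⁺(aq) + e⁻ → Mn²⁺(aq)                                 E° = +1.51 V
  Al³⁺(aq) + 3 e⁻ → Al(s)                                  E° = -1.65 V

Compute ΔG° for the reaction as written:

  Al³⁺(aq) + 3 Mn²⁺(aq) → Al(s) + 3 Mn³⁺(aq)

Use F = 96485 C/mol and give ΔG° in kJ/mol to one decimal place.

+914.7 kJ/mol

As written, Al³⁺/Al is reduced (cathode) and Mn³⁺/Mn²⁺ is oxidised (anode), so E°cell = (-1.65) − (+1.51) = -3.16 V.
Balancing electrons gives n = 3.
ΔG° = −nFE° = −(3)(96485)(-3.16) = 914,678 J = +914.7 kJ/mol.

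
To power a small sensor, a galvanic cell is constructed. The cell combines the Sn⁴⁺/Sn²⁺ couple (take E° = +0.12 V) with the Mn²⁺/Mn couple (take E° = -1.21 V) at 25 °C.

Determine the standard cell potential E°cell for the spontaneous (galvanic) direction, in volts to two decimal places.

The Sn⁴⁺/Sn²⁺ couple has the higher reduction potential, so it is the cathode; Mn²⁺/Mn is oxidised at the anode.
E°cell = E°(cathode) − E°(anode) = (+0.12) − (-1.21) = +1.33 V.
Since E°cell > 0, the reaction is spontaneous under standard conditions.

+1.33 V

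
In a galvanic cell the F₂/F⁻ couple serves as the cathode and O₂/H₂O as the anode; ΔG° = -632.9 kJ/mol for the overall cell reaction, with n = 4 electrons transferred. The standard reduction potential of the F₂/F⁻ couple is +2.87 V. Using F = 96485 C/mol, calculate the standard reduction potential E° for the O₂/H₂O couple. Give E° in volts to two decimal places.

E°cell = −ΔG°/(nF) = −(-632.9×10³)/((4)(96485)) = +1.640 V.
Since F₂/F⁻ is the cathode and O₂/H₂O the anode, E°cell = E°(F₂/F⁻) − E°(O₂/H₂O).
So E°(O₂/H₂O) = E°(F₂/F⁻) − E°cell = (+2.87) − (+1.640) = +1.23 V.

+1.23 V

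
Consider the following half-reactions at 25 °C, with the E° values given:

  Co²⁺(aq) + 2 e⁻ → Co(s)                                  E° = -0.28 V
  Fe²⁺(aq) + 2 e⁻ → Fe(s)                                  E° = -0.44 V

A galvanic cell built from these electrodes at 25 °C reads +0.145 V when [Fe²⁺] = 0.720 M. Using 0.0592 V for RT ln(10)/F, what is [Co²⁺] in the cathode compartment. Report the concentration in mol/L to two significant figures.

0.22 M

Co²⁺/Co is the cathode, Fe²⁺/Fe the anode: E°cell = +0.16 V, n = 2.
Overall reaction: Co²⁺(aq) + Fe(s) → Co(s) + Fe²⁺(aq); Q = [Fe²⁺]^1/[Co²⁺]^1.
From E = E° − (0.0592/n) log Q: log Q = (E° − E)·n/0.0592 = (+0.16 − (+0.145))·2/0.0592 = 0.5068.
So 1·log[Co²⁺] = 1·log(0.72) − log Q = -0.1427 − (0.5068) = -0.6495; [Co²⁺] = 10^(-0.6495) ≈ 0.22 M.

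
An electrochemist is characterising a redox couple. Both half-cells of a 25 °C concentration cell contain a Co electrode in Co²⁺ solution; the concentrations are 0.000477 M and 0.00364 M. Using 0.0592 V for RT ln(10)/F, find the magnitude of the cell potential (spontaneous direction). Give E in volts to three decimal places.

For a concentration cell E°cell = 0. The 0.00364 M side is the cathode (reduction is favoured where [Co²⁺] is higher).
With n = 2, E = −(0.0592/2) log([Co²⁺]ₐₙ/[Co²⁺]꜀ₐₜ) = −(0.0592/2) log(0.000477/0.00364) = −(0.0592/2)(-0.883) = +0.026 V.

+0.026 V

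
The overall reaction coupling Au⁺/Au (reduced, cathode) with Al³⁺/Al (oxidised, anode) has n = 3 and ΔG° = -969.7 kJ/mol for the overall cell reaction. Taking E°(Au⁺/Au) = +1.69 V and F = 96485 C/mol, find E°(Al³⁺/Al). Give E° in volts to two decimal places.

-1.66 V

E°cell = −ΔG°/(nF) = −(-969.7×10³)/((3)(96485)) = +3.350 V.
Since Au⁺/Au is the cathode and Al³⁺/Al the anode, E°cell = E°(Au⁺/Au) − E°(Al³⁺/Al).
So E°(Al³⁺/Al) = E°(Au⁺/Au) − E°cell = (+1.69) − (+3.350) = -1.66 V.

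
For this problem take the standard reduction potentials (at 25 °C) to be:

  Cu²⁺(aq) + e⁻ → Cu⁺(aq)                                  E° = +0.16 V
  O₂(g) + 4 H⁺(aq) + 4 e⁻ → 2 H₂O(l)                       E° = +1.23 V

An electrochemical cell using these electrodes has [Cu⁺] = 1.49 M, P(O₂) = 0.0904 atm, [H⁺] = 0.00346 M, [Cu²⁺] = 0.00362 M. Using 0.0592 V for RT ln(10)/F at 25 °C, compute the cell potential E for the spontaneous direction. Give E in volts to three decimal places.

+1.064 V

O₂/H₂O is the cathode (higher E°), Cu²⁺/Cu⁺ the anode: E°cell = +1.23 − (+0.16) = +1.07 V, n = 4.
Overall: O₂(g) + 4 H⁺(aq) + 4 Cu⁺(aq) → 2 H₂O(l) + 4 Cu²⁺(aq)
Q = [Cu²⁺]^4 / (P(O₂)·[H⁺]^4·[Cu⁺]^4); log Q = 0.430.
E = E° − (0.0592/n) log Q = +1.07 − (0.0592/4)(0.430) = +1.064 V.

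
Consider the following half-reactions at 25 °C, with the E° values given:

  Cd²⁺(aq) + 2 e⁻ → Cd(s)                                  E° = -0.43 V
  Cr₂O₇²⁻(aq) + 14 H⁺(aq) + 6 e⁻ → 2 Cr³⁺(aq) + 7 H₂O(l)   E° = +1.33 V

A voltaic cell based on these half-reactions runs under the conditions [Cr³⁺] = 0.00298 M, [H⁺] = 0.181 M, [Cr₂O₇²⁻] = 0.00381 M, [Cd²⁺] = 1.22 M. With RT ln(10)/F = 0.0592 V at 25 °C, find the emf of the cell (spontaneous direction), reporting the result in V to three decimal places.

Cr₂O₇²⁻/Cr³⁺ is the cathode (higher E°), Cd²⁺/Cd the anode: E°cell = +1.33 − (-0.43) = +1.76 V, n = 6.
Overall: Cr₂O₇²⁻(aq) + 14 H⁺(aq) + 3 Cd(s) → 2 Cr³⁺(aq) + 7 H₂O(l) + 3 Cd²⁺(aq)
Q = [Cr³⁺]^2·[Cd²⁺]^3 / ([Cr₂O₇²⁻]·[H⁺]^14); log Q = 8.019.
E = E° − (0.0592/n) log Q = +1.76 − (0.0592/6)(8.019) = +1.681 V.

+1.681 V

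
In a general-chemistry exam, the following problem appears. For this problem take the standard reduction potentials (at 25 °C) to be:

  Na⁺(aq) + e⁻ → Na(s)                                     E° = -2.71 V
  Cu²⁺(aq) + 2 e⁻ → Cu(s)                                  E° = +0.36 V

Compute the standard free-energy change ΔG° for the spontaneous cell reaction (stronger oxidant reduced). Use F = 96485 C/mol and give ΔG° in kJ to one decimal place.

Cu²⁺/Cu (E° = +0.36 V) is the cathode; Na⁺/Na (E° = -2.71 V) is the anode, so E°cell = +3.07 V.
Balancing electrons gives n = 2 (lcm of 2 and 1).
ΔG° = −nFE° = −(2)(96485)(+3.07) = -592,418 J = -592.4 kJ.

-592.4 kJ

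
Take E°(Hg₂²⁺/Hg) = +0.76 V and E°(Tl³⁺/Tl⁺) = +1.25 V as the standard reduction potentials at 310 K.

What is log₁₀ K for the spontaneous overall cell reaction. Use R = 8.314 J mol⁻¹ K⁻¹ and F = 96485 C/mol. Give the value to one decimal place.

Cathode: Tl³⁺/Tl⁺; anode: Hg₂²⁺/Hg. E°cell = (+1.25) − (+0.76) = +0.49 V, with n = 2.
ΔG° = −nFE° = −RT ln K, so ln K = nFE°/(RT) = (2)(96485)(+0.49) / ((8.314)(310)) = 36.687.
log₁₀ K = 36.687 / ln 10 = 15.9.

15.9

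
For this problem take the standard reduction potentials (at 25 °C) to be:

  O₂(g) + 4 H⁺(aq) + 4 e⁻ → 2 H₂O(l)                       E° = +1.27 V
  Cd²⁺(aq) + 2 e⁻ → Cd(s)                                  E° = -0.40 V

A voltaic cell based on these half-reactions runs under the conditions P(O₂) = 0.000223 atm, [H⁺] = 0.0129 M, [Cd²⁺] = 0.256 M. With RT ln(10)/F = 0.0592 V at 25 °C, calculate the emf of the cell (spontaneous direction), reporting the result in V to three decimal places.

+1.522 V

O₂/H₂O is the cathode (higher E°), Cd²⁺/Cd the anode: E°cell = +1.27 − (-0.40) = +1.67 V, n = 4.
Overall: O₂(g) + 4 H⁺(aq) + 2 Cd(s) → 2 H₂O(l) + 2 Cd²⁺(aq)
Q = [Cd²⁺]^2 / (P(O₂)·[H⁺]^4); log Q = 10.026.
E = E° − (0.0592/n) log Q = +1.67 − (0.0592/4)(10.026) = +1.522 V.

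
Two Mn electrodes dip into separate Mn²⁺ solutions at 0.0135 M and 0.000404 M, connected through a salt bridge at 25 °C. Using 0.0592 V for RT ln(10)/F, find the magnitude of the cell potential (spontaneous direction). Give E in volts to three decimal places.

+0.045 V

For a concentration cell E°cell = 0. The 0.0135 M side is the cathode (reduction is favoured where [Mn²⁺] is higher).
With n = 2, E = −(0.0592/2) log([Mn²⁺]ₐₙ/[Mn²⁺]꜀ₐₜ) = −(0.0592/2) log(0.000404/0.0135) = −(0.0592/2)(-1.524) = +0.045 V.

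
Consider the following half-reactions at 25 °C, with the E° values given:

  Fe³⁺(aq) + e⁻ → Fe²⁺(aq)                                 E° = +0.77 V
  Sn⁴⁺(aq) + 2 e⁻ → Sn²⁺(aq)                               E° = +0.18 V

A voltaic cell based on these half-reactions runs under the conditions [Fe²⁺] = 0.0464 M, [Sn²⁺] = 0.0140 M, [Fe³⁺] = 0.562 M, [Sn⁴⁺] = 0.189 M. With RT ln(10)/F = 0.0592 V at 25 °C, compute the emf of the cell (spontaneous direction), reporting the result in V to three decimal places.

Fe³⁺/Fe²⁺ is the cathode (higher E°), Sn⁴⁺/Sn²⁺ the anode: E°cell = +0.77 − (+0.18) = +0.59 V, n = 2.
Overall: 2 Fe³⁺(aq) + Sn²⁺(aq) → 2 Fe²⁺(aq) + Sn⁴⁺(aq)
Q = [Fe²⁺]^2·[Sn⁴⁺] / ([Fe³⁺]^2·[Sn²⁺]); log Q = -1.036.
E = E° − (0.0592/n) log Q = +0.59 − (0.0592/2)(-1.036) = +0.621 V.

+0.621 V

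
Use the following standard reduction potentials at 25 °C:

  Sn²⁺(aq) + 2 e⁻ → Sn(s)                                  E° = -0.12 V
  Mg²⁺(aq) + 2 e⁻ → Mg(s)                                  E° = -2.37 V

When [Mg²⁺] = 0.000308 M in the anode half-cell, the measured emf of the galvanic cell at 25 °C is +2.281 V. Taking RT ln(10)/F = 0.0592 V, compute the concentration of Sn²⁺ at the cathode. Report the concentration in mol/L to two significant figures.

Sn²⁺/Sn is the cathode, Mg²⁺/Mg the anode: E°cell = +2.25 V, n = 2.
Overall reaction: Sn²⁺(aq) + Mg(s) → Sn(s) + Mg²⁺(aq); Q = [Mg²⁺]^1/[Sn²⁺]^1.
From E = E° − (0.0592/n) log Q: log Q = (E° − E)·n/0.0592 = (+2.25 − (+2.281))·2/0.0592 = -1.0473.
So 1·log[Sn²⁺] = 1·log(0.000308) − log Q = -3.5114 − (-1.0473) = -2.4641; [Sn²⁺] = 10^(-2.4641) ≈ 0.0034 M.

0.0034 M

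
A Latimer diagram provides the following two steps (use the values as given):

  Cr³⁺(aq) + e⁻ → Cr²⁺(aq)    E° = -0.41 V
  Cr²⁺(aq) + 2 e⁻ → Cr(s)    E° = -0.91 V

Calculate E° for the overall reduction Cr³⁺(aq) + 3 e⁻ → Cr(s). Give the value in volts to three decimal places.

Adding the free-energy changes (−nFE°) of the two steps gives −n₃FE°₃ = −n₁FE°₁ − n₂FE°₂.
E°₃ = (1×-0.41 + 2×-0.91) / 3 = (-2.230) / 3 = -0.743 V.

-0.743 V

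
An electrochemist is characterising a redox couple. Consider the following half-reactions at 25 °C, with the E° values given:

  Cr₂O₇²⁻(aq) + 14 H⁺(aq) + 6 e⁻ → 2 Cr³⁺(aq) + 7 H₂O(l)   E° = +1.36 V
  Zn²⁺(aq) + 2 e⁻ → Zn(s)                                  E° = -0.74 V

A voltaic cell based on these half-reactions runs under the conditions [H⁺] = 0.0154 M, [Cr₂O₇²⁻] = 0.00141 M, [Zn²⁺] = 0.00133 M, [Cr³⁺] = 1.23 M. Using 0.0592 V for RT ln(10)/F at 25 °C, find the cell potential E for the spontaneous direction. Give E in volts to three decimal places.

+1.905 V

Cr₂O₇²⁻/Cr³⁺ is the cathode (higher E°), Zn²⁺/Zn the anode: E°cell = +1.36 − (-0.74) = +2.10 V, n = 6.
Overall: Cr₂O₇²⁻(aq) + 14 H⁺(aq) + 3 Zn(s) → 2 Cr³⁺(aq) + 7 H₂O(l) + 3 Zn²⁺(aq)
Q = [Cr³⁺]^2·[Zn²⁺]^3 / ([Cr₂O₇²⁻]·[H⁺]^14); log Q = 19.777.
E = E° − (0.0592/n) log Q = +2.10 − (0.0592/6)(19.777) = +1.905 V.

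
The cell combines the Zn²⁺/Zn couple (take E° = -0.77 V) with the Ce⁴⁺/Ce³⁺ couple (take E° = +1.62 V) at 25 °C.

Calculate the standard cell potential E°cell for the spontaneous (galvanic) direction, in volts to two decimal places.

+2.39 V

The Ce⁴⁺/Ce³⁺ couple has the higher reduction potential, so it is the cathode; Zn²⁺/Zn is oxidised at the anode.
E°cell = E°(cathode) − E°(anode) = (+1.62) − (-0.77) = +2.39 V.
Since E°cell > 0, the reaction is spontaneous under standard conditions.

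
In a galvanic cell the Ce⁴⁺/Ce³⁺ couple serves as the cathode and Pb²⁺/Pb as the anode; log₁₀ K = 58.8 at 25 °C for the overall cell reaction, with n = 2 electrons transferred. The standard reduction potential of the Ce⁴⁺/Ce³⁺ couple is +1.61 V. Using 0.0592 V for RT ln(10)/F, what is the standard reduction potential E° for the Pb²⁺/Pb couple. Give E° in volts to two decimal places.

E°cell = (0.0592/n)·log K = (0.0592/2)(58.8) = +1.740 V.
Since Ce⁴⁺/Ce³⁺ is the cathode and Pb²⁺/Pb the anode, E°cell = E°(Ce⁴⁺/Ce³⁺) − E°(Pb²⁺/Pb).
So E°(Pb²⁺/Pb) = E°(Ce⁴⁺/Ce³⁺) − E°cell = (+1.61) − (+1.740) = -0.13 V.

-0.13 V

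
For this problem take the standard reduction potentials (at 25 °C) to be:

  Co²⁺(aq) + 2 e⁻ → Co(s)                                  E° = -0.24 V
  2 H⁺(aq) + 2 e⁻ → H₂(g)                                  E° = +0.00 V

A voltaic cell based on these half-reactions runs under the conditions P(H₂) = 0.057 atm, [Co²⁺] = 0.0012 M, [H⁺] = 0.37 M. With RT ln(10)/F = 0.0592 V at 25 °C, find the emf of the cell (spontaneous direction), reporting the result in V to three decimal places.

+0.338 V

H⁺/H₂ is the cathode (higher E°), Co²⁺/Co the anode: E°cell = +0.00 − (-0.24) = +0.24 V, n = 2.
Overall: 2 H⁺(aq) + Co(s) → H₂(g) + Co²⁺(aq)
Q = P(H₂)·[Co²⁺] / ([H⁺]^2); log Q = -3.301.
E = E° − (0.0592/n) log Q = +0.24 − (0.0592/2)(-3.301) = +0.338 V.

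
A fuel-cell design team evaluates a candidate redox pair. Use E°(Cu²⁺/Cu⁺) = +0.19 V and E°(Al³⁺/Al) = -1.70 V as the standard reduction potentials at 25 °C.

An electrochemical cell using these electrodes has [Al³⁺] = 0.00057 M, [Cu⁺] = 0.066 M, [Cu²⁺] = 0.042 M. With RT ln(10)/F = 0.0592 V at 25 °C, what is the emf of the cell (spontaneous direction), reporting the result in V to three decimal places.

+1.942 V

Cu²⁺/Cu⁺ is the cathode (higher E°), Al³⁺/Al the anode: E°cell = +0.19 − (-1.70) = +1.89 V, n = 3.
Overall: 3 Cu²⁺(aq) + Al(s) → 3 Cu⁺(aq) + Al³⁺(aq)
Q = [Cu⁺]^3·[Al³⁺] / ([Cu²⁺]^3); log Q = -2.655.
E = E° − (0.0592/n) log Q = +1.89 − (0.0592/3)(-2.655) = +1.942 V.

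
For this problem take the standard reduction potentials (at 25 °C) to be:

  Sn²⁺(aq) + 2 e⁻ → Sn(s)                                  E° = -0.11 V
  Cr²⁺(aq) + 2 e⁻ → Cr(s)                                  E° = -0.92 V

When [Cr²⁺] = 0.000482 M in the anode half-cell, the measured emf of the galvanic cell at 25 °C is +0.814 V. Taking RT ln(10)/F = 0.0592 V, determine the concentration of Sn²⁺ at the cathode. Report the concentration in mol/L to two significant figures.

0.00066 M

Sn²⁺/Sn is the cathode, Cr²⁺/Cr the anode: E°cell = +0.81 V, n = 2.
Overall reaction: Sn²⁺(aq) + Cr(s) → Sn(s) + Cr²⁺(aq); Q = [Cr²⁺]^1/[Sn²⁺]^1.
From E = E° − (0.0592/n) log Q: log Q = (E° − E)·n/0.0592 = (+0.81 − (+0.814))·2/0.0592 = -0.1351.
So 1·log[Sn²⁺] = 1·log(0.000482) − log Q = -3.3170 − (-0.1351) = -3.1819; [Sn²⁺] = 10^(-3.1819) ≈ 0.00066 M.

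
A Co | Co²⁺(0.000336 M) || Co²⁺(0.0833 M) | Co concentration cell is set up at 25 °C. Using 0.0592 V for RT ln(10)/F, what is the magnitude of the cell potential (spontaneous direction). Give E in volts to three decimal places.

For a concentration cell E°cell = 0. The 0.0833 M side is the cathode (reduction is favoured where [Co²⁺] is higher).
With n = 2, E = −(0.0592/2) log([Co²⁺]ₐₙ/[Co²⁺]꜀ₐₜ) = −(0.0592/2) log(0.000336/0.0833) = −(0.0592/2)(-2.394) = +0.071 V.

+0.071 V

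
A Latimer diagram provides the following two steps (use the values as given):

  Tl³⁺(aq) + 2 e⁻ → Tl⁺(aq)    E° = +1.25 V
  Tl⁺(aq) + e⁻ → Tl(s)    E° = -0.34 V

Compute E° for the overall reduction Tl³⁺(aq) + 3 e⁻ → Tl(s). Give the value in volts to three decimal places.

Since ΔG° = −nFE° is additive over sequential reductions, n₃E°₃ = n₁E°₁ + n₂E°₂.
E°₃ = (2×+1.25 + 1×-0.34) / 3 = (+2.160) / 3 = +0.720 V.
E° values themselves are not directly additive — weighting by electron count is essential.

+0.720 V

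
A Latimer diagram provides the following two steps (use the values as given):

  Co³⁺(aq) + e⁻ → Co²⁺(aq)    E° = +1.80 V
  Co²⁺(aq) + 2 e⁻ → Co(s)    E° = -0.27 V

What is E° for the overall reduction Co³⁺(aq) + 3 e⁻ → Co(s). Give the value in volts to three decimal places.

Adding the free-energy changes (−nFE°) of the two steps gives −n₃FE°₃ = −n₁FE°₁ − n₂FE°₂.
E°₃ = (1×+1.80 + 2×-0.27) / 3 = (+1.260) / 3 = +0.420 V.

+0.420 V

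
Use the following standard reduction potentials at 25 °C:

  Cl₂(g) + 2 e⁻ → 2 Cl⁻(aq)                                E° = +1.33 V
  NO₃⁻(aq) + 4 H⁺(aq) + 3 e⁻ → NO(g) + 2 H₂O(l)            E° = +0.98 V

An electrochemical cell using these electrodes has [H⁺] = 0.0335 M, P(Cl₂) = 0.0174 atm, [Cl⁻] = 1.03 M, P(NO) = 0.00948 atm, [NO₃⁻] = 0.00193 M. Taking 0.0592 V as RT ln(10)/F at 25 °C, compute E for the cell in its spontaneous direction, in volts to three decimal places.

+0.427 V

Cl₂/Cl⁻ is the cathode (higher E°), NO₃⁻/NO the anode: E°cell = +1.33 − (+0.98) = +0.35 V, n = 6.
Overall: 3 Cl₂(g) + 2 NO(g) + 4 H₂O(l) → 6 Cl⁻(aq) + 2 NO₃⁻(aq) + 8 H⁺(aq)
Q = [Cl⁻]^6·[NO₃⁻]^2·[H⁺]^8 / (P(Cl₂)^3·P(NO)^2); log Q = -7.827.
E = E° − (0.0592/n) log Q = +0.35 − (0.0592/6)(-7.827) = +0.427 V.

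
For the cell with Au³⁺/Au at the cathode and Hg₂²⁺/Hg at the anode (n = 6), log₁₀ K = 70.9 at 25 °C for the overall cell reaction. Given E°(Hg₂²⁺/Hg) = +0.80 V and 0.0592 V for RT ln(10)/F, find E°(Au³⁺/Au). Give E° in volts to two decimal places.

E°cell = (0.0592/n)·log K = (0.0592/6)(70.9) = +0.700 V.
Since Au³⁺/Au is the cathode and Hg₂²⁺/Hg the anode, E°cell = E°(Au³⁺/Au) − E°(Hg₂²⁺/Hg).
So E°(Au³⁺/Au) = E°cell + E°(Hg₂²⁺/Hg) = +0.700 + (+0.80) = +1.50 V.

+1.50 V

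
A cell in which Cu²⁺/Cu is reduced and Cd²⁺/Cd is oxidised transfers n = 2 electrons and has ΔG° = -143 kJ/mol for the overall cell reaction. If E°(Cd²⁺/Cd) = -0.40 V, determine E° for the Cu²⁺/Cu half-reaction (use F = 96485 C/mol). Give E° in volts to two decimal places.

E°cell = −ΔG°/(nF) = −(-143×10³)/((2)(96485)) = +0.741 V.
Since Cu²⁺/Cu is the cathode and Cd²⁺/Cd the anode, E°cell = E°(Cu²⁺/Cu) − E°(Cd²⁺/Cd).
So E°(Cu²⁺/Cu) = E°cell + E°(Cd²⁺/Cd) = +0.741 + (-0.40) = +0.34 V.

+0.34 V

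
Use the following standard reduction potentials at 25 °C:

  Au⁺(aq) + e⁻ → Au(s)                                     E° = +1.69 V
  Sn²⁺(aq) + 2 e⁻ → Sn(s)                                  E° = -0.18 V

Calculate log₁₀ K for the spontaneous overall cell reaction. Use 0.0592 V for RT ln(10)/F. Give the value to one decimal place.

63.2

Cathode: Au⁺/Au; anode: Sn²⁺/Sn. E°cell = +1.87 V, n = 2.
log K = nE°cell / 0.0592 = (2)(+1.87) / 0.0592 = 63.2.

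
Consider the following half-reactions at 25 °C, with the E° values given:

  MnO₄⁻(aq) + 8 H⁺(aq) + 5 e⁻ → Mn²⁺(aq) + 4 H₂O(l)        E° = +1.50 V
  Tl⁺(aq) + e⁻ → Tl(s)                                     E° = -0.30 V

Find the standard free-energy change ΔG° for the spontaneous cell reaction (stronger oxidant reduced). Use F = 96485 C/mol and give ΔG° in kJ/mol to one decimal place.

-868.4 kJ/mol

MnO₄⁻/Mn²⁺ (E° = +1.50 V) is the cathode; Tl⁺/Tl (E° = -0.30 V) is the anode, so E°cell = +1.80 V.
Balancing electrons gives n = 5 (lcm of 5 and 1).
ΔG° = −nFE° = −(5)(96485)(+1.80) = -868,365 J = -868.4 kJ/mol.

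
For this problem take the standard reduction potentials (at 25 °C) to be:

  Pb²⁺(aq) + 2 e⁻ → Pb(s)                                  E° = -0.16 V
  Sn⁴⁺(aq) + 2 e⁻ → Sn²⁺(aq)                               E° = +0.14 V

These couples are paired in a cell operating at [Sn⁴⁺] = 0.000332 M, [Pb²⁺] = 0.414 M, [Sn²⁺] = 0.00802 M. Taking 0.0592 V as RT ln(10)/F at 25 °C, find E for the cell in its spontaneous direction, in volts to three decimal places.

Sn⁴⁺/Sn²⁺ is the cathode (higher E°), Pb²⁺/Pb the anode: E°cell = +0.14 − (-0.16) = +0.30 V, n = 2.
Overall: Sn⁴⁺(aq) + Pb(s) → Sn²⁺(aq) + Pb²⁺(aq)
Q = [Sn²⁺]·[Pb²⁺] / ([Sn⁴⁺]); log Q = 1.000.
E = E° − (0.0592/n) log Q = +0.30 − (0.0592/2)(1.000) = +0.270 V.

+0.270 V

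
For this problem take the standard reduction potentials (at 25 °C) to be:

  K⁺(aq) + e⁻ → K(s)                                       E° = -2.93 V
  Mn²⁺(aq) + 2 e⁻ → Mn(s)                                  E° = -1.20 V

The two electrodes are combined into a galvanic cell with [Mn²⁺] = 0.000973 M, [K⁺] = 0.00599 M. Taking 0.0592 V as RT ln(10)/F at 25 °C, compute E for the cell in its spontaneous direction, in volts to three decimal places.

Mn²⁺/Mn is the cathode (higher E°), K⁺/K the anode: E°cell = -1.20 − (-2.93) = +1.73 V, n = 2.
Overall: Mn²⁺(aq) + 2 K(s) → Mn(s) + 2 K⁺(aq)
Q = [K⁺]^2 / ([Mn²⁺]); log Q = -1.433.
E = E° − (0.0592/n) log Q = +1.73 − (0.0592/2)(-1.433) = +1.772 V.

+1.772 V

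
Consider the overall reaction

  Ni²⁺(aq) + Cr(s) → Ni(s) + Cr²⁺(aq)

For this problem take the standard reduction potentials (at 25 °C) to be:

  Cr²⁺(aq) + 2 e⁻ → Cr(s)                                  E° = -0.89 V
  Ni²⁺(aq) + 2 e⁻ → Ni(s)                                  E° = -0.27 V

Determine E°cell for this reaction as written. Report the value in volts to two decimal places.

The Ni²⁺/Ni couple has the higher reduction potential, so it is the cathode; Cr²⁺/Cr is oxidised at the anode.
E°cell = E°(cathode) − E°(anode) = (-0.27) − (-0.89) = +0.62 V.
Since E°cell > 0, the reaction is spontaneous under standard conditions.

+0.62 V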